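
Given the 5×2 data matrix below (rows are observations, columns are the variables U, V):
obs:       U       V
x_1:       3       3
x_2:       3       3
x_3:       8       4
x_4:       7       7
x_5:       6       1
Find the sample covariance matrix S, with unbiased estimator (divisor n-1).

Step 1 — column means:
  mean(U) = (3 + 3 + 8 + 7 + 6) / 5 = 27/5 = 5.4
  mean(V) = (3 + 3 + 4 + 7 + 1) / 5 = 18/5 = 3.6

Step 2 — sample covariance S[i,j] = (1/(n-1)) · Σ_k (x_{k,i} - mean_i) · (x_{k,j} - mean_j), with n-1 = 4.
  S[U,U] = ((-2.4)·(-2.4) + (-2.4)·(-2.4) + (2.6)·(2.6) + (1.6)·(1.6) + (0.6)·(0.6)) / 4 = 21.2/4 = 5.3
  S[U,V] = ((-2.4)·(-0.6) + (-2.4)·(-0.6) + (2.6)·(0.4) + (1.6)·(3.4) + (0.6)·(-2.6)) / 4 = 7.8/4 = 1.95
  S[V,V] = ((-0.6)·(-0.6) + (-0.6)·(-0.6) + (0.4)·(0.4) + (3.4)·(3.4) + (-2.6)·(-2.6)) / 4 = 19.2/4 = 4.8

S is symmetric (S[j,i] = S[i,j]). Assembling:

S = [[5.3, 1.95],
 [1.95, 4.8]]


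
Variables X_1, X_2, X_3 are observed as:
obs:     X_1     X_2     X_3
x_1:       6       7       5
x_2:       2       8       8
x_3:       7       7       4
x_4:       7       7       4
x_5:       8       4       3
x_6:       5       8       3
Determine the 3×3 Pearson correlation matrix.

Step 1 — column means:
  mean(X_1) = (6 + 2 + 7 + 7 + 8 + 5) / 6 = 35/6 = 5.8333
  mean(X_2) = (7 + 8 + 7 + 7 + 4 + 8) / 6 = 41/6 = 6.8333
  mean(X_3) = (5 + 8 + 4 + 4 + 3 + 3) / 6 = 27/6 = 4.5

Step 2 — sample variances and covariances s[i,j] = (1/(n-1)) · Σ_k (x_{k,i} - mean_i) · (x_{k,j} - mean_j), with n-1 = 5:
  s[X_1,X_1] = ((0.1667)·(0.1667) + (-3.8333)·(-3.8333) + (1.1667)·(1.1667) + (1.1667)·(1.1667) + (2.1667)·(2.1667) + (-0.8333)·(-0.8333)) / 5 = 22.8333/5 = 4.5667
  s[X_1,X_2] = ((0.1667)·(0.1667) + (-3.8333)·(1.1667) + (1.1667)·(0.1667) + (1.1667)·(0.1667) + (2.1667)·(-2.8333) + (-0.8333)·(1.1667)) / 5 = -11.1667/5 = -2.2333
  s[X_1,X_3] = ((0.1667)·(0.5) + (-3.8333)·(3.5) + (1.1667)·(-0.5) + (1.1667)·(-0.5) + (2.1667)·(-1.5) + (-0.8333)·(-1.5)) / 5 = -16.5/5 = -3.3
  s[X_2,X_2] = ((0.1667)·(0.1667) + (1.1667)·(1.1667) + (0.1667)·(0.1667) + (0.1667)·(0.1667) + (-2.8333)·(-2.8333) + (1.1667)·(1.1667)) / 5 = 10.8333/5 = 2.1667
  s[X_2,X_3] = ((0.1667)·(0.5) + (1.1667)·(3.5) + (0.1667)·(-0.5) + (0.1667)·(-0.5) + (-2.8333)·(-1.5) + (1.1667)·(-1.5)) / 5 = 6.5/5 = 1.3
  s[X_3,X_3] = ((0.5)·(0.5) + (3.5)·(3.5) + (-0.5)·(-0.5) + (-0.5)·(-0.5) + (-1.5)·(-1.5) + (-1.5)·(-1.5)) / 5 = 17.5/5 = 3.5
  Sample standard deviations s_i = √(s[i,i]):
  s(X_1) = √(4.5667) = 2.137
  s(X_2) = √(2.1667) = 1.472
  s(X_3) = √(3.5) = 1.8708

Step 3 — r_{ij} = s_{ij} / (s_i · s_j):
  r[X_1,X_1] = 1 (diagonal).
  r[X_1,X_2] = -2.2333 / (2.137 · 1.472) = -2.2333 / 3.1455 = -0.71
  r[X_1,X_3] = -3.3 / (2.137 · 1.8708) = -3.3 / 3.9979 = -0.8254
  r[X_2,X_2] = 1 (diagonal).
  r[X_2,X_3] = 1.3 / (1.472 · 1.8708) = 1.3 / 2.7538 = 0.4721
  r[X_3,X_3] = 1 (diagonal).

R is symmetric with unit diagonal. Assembling:

R = [[1, -0.71, -0.8254],
 [-0.71, 1, 0.4721],
 [-0.8254, 0.4721, 1]]


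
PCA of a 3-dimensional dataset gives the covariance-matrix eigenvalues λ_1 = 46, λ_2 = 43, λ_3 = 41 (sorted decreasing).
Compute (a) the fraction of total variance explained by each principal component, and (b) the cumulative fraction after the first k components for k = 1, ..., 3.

Step 1 — total variance = trace(Sigma) = Σ λ_i = 46 + 43 + 41 = 130.

Step 2 — fraction explained by component i = λ_i / Σ λ:
  PC1: 46/130 = 0.3538
  PC2: 43/130 = 0.3308
  PC3: 41/130 = 0.3154

Step 3 — cumulative fraction after k components = (λ_1 + ... + λ_k) / Σ λ:
  k = 1: 46/130 = 0.3538
  k = 2: (46 + 43)/130 = 89/130 = 0.6846
  k = 3: (46 + 43 + 41)/130 = 130/130 = 1

Summary (fraction, with percent):

explained: PC1 0.3538 (35.38%), PC2 0.3308 (33.08%), PC3 0.3154 (31.54%);  cumulative: 0.3538, 0.6846, 1


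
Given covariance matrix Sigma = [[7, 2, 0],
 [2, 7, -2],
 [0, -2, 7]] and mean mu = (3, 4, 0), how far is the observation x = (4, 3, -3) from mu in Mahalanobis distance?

Step 1 — centre the observation: (x - mu) = (1, -1, -3).

Step 2 — invert Sigma (cofactor / det for 3×3, or solve directly):
  Sigma^{-1} = [[0.1568, -0.0488, -0.0139],
 [-0.0488, 0.1707, 0.0488],
 [-0.0139, 0.0488, 0.1568]].

Step 3 — form the quadratic (x - mu)^T · Sigma^{-1} · (x - mu):
  Sigma^{-1} · (x - mu) = (0.2474, -0.3659, -0.5331).
  (x - mu)^T · [Sigma^{-1} · (x - mu)] = (1)·(0.2474) + (-1)·(-0.3659) + (-3)·(-0.5331) = 2.2125.

Step 4 — take square root: d = √(2.2125) ≈ 1.4875.

d(x, mu) = √(2.2125) ≈ 1.4875


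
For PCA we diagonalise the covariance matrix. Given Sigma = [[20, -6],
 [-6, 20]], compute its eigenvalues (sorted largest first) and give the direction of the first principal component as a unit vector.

Step 1 — characteristic polynomial of 2×2 Sigma:
  det(Sigma - λI) = λ² - trace · λ + det = 0.
  trace = 20 + 20 = 40, det = 20·20 - (-6)² = 364.
Step 2 — discriminant:
  Δ = trace² - 4·det = 1600 - 1456 = 144.
Step 3 — eigenvalues:
  λ = (trace ± √Δ)/2 = (40 ± 12)/2,
  λ_1 = 26,  λ_2 = 14.

Step 4 — unit eigenvector for λ_1: solve (Sigma - λ_1 I)v = 0. First row:
  (20 - 26)·v_x + (-6)·v_y = 0, i.e. (-6)·v_x + (-6)·v_y = 0,
  so v ∝ (b, λ_1 - a) = (-6, 6); multiply by -1 so the first entry is positive: u = (6, -6).
  ||u|| = √((6)² + (-6)²) = √(72) ≈ 8.4853,
  v_1 = u/||u|| ≈ (0.7071, -0.7071) (||v_1|| = 1).

λ_1 = 26,  λ_2 = 14;  v_1 ≈ (0.7071, -0.7071)


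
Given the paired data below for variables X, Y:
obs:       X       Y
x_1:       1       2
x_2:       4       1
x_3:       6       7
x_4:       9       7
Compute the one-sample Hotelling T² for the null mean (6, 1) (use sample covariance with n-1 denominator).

Step 1 — sample mean vector:
  mean(X) = (1 + 4 + 6 + 9) / 4 = 20/4 = 5
  mean(Y) = (2 + 1 + 7 + 7) / 4 = 17/4 = 4.25
  x̄ = (5, 4.25),  deviation x̄ - mu_0 = (5, 4.25) - (6, 1) = (-1, 3.25).

Step 2 — sample covariance matrix, S[i,j] = (1/(n-1)) · Σ_k (x_{k,i} - mean_i) · (x_{k,j} - mean_j), divisor n-1 = 3:
  S[X,X] = ((-4)·(-4) + (-1)·(-1) + (1)·(1) + (4)·(4)) / 3 = 34/3 = 11.3333
  S[X,Y] = ((-4)·(-2.25) + (-1)·(-3.25) + (1)·(2.75) + (4)·(2.75)) / 3 = 26/3 = 8.6667
  S[Y,Y] = ((-2.25)·(-2.25) + (-3.25)·(-3.25) + (2.75)·(2.75) + (2.75)·(2.75)) / 3 = 30.75/3 = 10.25
  S = [[11.3333, 8.6667],
 [8.6667, 10.25]].

Step 3 — invert S. det(S) = 11.3333·10.25 - (8.6667)² = 41.0556.
  S^{-1} = (1/det) · [[d, -b], [-b, a]] = [[0.2497, -0.2111],
 [-0.2111, 0.276]].

Step 4 — quadratic form (x̄ - mu_0)^T · S^{-1} · (x̄ - mu_0):
  S^{-1} · (x̄ - mu_0) = (-0.9357, 1.1083),
  (x̄ - mu_0)^T · [...] = (-1)·(-0.9357) + (3.25)·(1.1083) = 4.5376.

Step 5 — scale by n: T² = 4 · 4.5376 = 18.1502.

T² ≈ 18.1502


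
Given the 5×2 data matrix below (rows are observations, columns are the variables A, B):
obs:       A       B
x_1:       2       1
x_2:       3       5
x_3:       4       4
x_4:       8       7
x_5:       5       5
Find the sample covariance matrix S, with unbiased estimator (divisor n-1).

Step 1 — column means:
  mean(A) = (2 + 3 + 4 + 8 + 5) / 5 = 22/5 = 4.4
  mean(B) = (1 + 5 + 4 + 7 + 5) / 5 = 22/5 = 4.4

Step 2 — sample covariance S[i,j] = (1/(n-1)) · Σ_k (x_{k,i} - mean_i) · (x_{k,j} - mean_j), with n-1 = 4.
  S[A,A] = ((-2.4)·(-2.4) + (-1.4)·(-1.4) + (-0.4)·(-0.4) + (3.6)·(3.6) + (0.6)·(0.6)) / 4 = 21.2/4 = 5.3
  S[A,B] = ((-2.4)·(-3.4) + (-1.4)·(0.6) + (-0.4)·(-0.4) + (3.6)·(2.6) + (0.6)·(0.6)) / 4 = 17.2/4 = 4.3
  S[B,B] = ((-3.4)·(-3.4) + (0.6)·(0.6) + (-0.4)·(-0.4) + (2.6)·(2.6) + (0.6)·(0.6)) / 4 = 19.2/4 = 4.8

S is symmetric (S[j,i] = S[i,j]). Assembling:

S = [[5.3, 4.3],
 [4.3, 4.8]]


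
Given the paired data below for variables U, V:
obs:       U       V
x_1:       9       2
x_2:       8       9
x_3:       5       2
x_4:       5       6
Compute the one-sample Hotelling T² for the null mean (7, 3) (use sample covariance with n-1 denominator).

Step 1 — sample mean vector:
  mean(U) = (9 + 8 + 5 + 5) / 4 = 27/4 = 6.75
  mean(V) = (2 + 9 + 2 + 6) / 4 = 19/4 = 4.75
  x̄ = (6.75, 4.75),  deviation x̄ - mu_0 = (6.75, 4.75) - (7, 3) = (-0.25, 1.75).

Step 2 — sample covariance matrix, S[i,j] = (1/(n-1)) · Σ_k (x_{k,i} - mean_i) · (x_{k,j} - mean_j), divisor n-1 = 3:
  S[U,U] = ((2.25)·(2.25) + (1.25)·(1.25) + (-1.75)·(-1.75) + (-1.75)·(-1.75)) / 3 = 12.75/3 = 4.25
  S[U,V] = ((2.25)·(-2.75) + (1.25)·(4.25) + (-1.75)·(-2.75) + (-1.75)·(1.25)) / 3 = 1.75/3 = 0.5833
  S[V,V] = ((-2.75)·(-2.75) + (4.25)·(4.25) + (-2.75)·(-2.75) + (1.25)·(1.25)) / 3 = 34.75/3 = 11.5833
  S = [[4.25, 0.5833],
 [0.5833, 11.5833]].

Step 3 — invert S. det(S) = 4.25·11.5833 - (0.5833)² = 48.8889.
  S^{-1} = (1/det) · [[d, -b], [-b, a]] = [[0.2369, -0.0119],
 [-0.0119, 0.0869]].

Step 4 — quadratic form (x̄ - mu_0)^T · S^{-1} · (x̄ - mu_0):
  S^{-1} · (x̄ - mu_0) = (-0.0801, 0.1551),
  (x̄ - mu_0)^T · [...] = (-0.25)·(-0.0801) + (1.75)·(0.1551) = 0.2915.

Step 5 — scale by n: T² = 4 · 0.2915 = 1.1659.

T² ≈ 1.1659


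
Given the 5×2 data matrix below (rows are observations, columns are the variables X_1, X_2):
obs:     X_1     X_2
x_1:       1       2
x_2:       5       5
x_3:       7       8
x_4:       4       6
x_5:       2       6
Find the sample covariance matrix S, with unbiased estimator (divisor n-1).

Step 1 — column means:
  mean(X_1) = (1 + 5 + 7 + 4 + 2) / 5 = 19/5 = 3.8
  mean(X_2) = (2 + 5 + 8 + 6 + 6) / 5 = 27/5 = 5.4

Step 2 — sample covariance S[i,j] = (1/(n-1)) · Σ_k (x_{k,i} - mean_i) · (x_{k,j} - mean_j), with n-1 = 4.
  S[X_1,X_1] = ((-2.8)·(-2.8) + (1.2)·(1.2) + (3.2)·(3.2) + (0.2)·(0.2) + (-1.8)·(-1.8)) / 4 = 22.8/4 = 5.7
  S[X_1,X_2] = ((-2.8)·(-3.4) + (1.2)·(-0.4) + (3.2)·(2.6) + (0.2)·(0.6) + (-1.8)·(0.6)) / 4 = 16.4/4 = 4.1
  S[X_2,X_2] = ((-3.4)·(-3.4) + (-0.4)·(-0.4) + (2.6)·(2.6) + (0.6)·(0.6) + (0.6)·(0.6)) / 4 = 19.2/4 = 4.8

S is symmetric (S[j,i] = S[i,j]). Assembling:

S = [[5.7, 4.1],
 [4.1, 4.8]]


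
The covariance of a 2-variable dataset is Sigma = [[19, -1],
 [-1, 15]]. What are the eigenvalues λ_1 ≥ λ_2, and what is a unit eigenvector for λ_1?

Step 1 — characteristic polynomial of 2×2 Sigma:
  det(Sigma - λI) = λ² - trace · λ + det = 0.
  trace = 19 + 15 = 34, det = 19·15 - (-1)² = 284.
Step 2 — discriminant:
  Δ = trace² - 4·det = 1156 - 1136 = 20.
Step 3 — eigenvalues:
  λ = (trace ± √Δ)/2 = (34 ± 4.4721)/2,
  λ_1 = 19.2361,  λ_2 = 14.7639.

Step 4 — unit eigenvector for λ_1: solve (Sigma - λ_1 I)v = 0. First row:
  (19 - 19.2361)·v_x + (-1)·v_y = 0, i.e. (-0.2361)·v_x + (-1)·v_y = 0,
  so v ∝ (b, λ_1 - a) = (-1, 0.2361); multiply by -1 so the first entry is positive: u = (1, -0.2361).
  ||u|| = √((1)² + (-0.2361)²) = √(1.0557) ≈ 1.0275,
  v_1 = u/||u|| ≈ (0.9732, -0.2298) (||v_1|| = 1).

λ_1 = 19.2361,  λ_2 = 14.7639;  v_1 ≈ (0.9732, -0.2298)


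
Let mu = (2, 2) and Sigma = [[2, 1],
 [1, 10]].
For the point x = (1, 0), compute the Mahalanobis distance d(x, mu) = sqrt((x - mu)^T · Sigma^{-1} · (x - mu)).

Step 1 — centre the observation: (x - mu) = (-1, -2).

Step 2 — invert Sigma. det(Sigma) = 2·10 - (1)² = 19.
  Sigma^{-1} = (1/det) · [[d, -b], [-b, a]] = [[0.5263, -0.0526],
 [-0.0526, 0.1053]].

Step 3 — form the quadratic (x - mu)^T · Sigma^{-1} · (x - mu):
  Sigma^{-1} · (x - mu) = (-0.4211, -0.1579).
  (x - mu)^T · [Sigma^{-1} · (x - mu)] = (-1)·(-0.4211) + (-2)·(-0.1579) = 0.7368.

Step 4 — take square root: d = √(0.7368) ≈ 0.8584.

d(x, mu) = √(0.7368) ≈ 0.8584


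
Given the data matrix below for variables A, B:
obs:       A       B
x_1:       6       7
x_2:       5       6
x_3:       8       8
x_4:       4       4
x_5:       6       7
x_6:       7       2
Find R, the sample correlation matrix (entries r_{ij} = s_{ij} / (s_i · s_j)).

Step 1 — column means:
  mean(A) = (6 + 5 + 8 + 4 + 6 + 7) / 6 = 36/6 = 6
  mean(B) = (7 + 6 + 8 + 4 + 7 + 2) / 6 = 34/6 = 5.6667

Step 2 — sample variances and covariances s[i,j] = (1/(n-1)) · Σ_k (x_{k,i} - mean_i) · (x_{k,j} - mean_j), with n-1 = 5:
  s[A,A] = ((0)·(0) + (-1)·(-1) + (2)·(2) + (-2)·(-2) + (0)·(0) + (1)·(1)) / 5 = 10/5 = 2
  s[A,B] = ((0)·(1.3333) + (-1)·(0.3333) + (2)·(2.3333) + (-2)·(-1.6667) + (0)·(1.3333) + (1)·(-3.6667)) / 5 = 4/5 = 0.8
  s[B,B] = ((1.3333)·(1.3333) + (0.3333)·(0.3333) + (2.3333)·(2.3333) + (-1.6667)·(-1.6667) + (1.3333)·(1.3333) + (-3.6667)·(-3.6667)) / 5 = 25.3333/5 = 5.0667
  Sample standard deviations s_i = √(s[i,i]):
  s(A) = √(2) = 1.4142
  s(B) = √(5.0667) = 2.2509

Step 3 — r_{ij} = s_{ij} / (s_i · s_j):
  r[A,A] = 1 (diagonal).
  r[A,B] = 0.8 / (1.4142 · 2.2509) = 0.8 / 3.1833 = 0.2513
  r[B,B] = 1 (diagonal).

R is symmetric with unit diagonal. Assembling:

R = [[1, 0.2513],
 [0.2513, 1]]


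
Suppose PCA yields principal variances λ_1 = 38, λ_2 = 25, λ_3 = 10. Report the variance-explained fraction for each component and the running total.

Step 1 — total variance = trace(Sigma) = Σ λ_i = 38 + 25 + 10 = 73.

Step 2 — fraction explained by component i = λ_i / Σ λ:
  PC1: 38/73 = 0.5205
  PC2: 25/73 = 0.3425
  PC3: 10/73 = 0.137

Step 3 — cumulative fraction after k components = (λ_1 + ... + λ_k) / Σ λ:
  k = 1: 38/73 = 0.5205
  k = 2: (38 + 25)/73 = 63/73 = 0.863
  k = 3: (38 + 25 + 10)/73 = 73/73 = 1

Summary (fraction, with percent):

explained: PC1 0.5205 (52.05%), PC2 0.3425 (34.25%), PC3 0.137 (13.7%);  cumulative: 0.5205, 0.863, 1


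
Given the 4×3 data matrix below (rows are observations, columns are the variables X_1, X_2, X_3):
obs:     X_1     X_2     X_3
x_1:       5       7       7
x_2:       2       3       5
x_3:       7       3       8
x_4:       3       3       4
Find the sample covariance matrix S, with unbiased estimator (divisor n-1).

Step 1 — column means:
  mean(X_1) = (5 + 2 + 7 + 3) / 4 = 17/4 = 4.25
  mean(X_2) = (7 + 3 + 3 + 3) / 4 = 16/4 = 4
  mean(X_3) = (7 + 5 + 8 + 4) / 4 = 24/4 = 6

Step 2 — sample covariance S[i,j] = (1/(n-1)) · Σ_k (x_{k,i} - mean_i) · (x_{k,j} - mean_j), with n-1 = 3.
  S[X_1,X_1] = ((0.75)·(0.75) + (-2.25)·(-2.25) + (2.75)·(2.75) + (-1.25)·(-1.25)) / 3 = 14.75/3 = 4.9167
  S[X_1,X_2] = ((0.75)·(3) + (-2.25)·(-1) + (2.75)·(-1) + (-1.25)·(-1)) / 3 = 3/3 = 1
  S[X_1,X_3] = ((0.75)·(1) + (-2.25)·(-1) + (2.75)·(2) + (-1.25)·(-2)) / 3 = 11/3 = 3.6667
  S[X_2,X_2] = ((3)·(3) + (-1)·(-1) + (-1)·(-1) + (-1)·(-1)) / 3 = 12/3 = 4
  S[X_2,X_3] = ((3)·(1) + (-1)·(-1) + (-1)·(2) + (-1)·(-2)) / 3 = 4/3 = 1.3333
  S[X_3,X_3] = ((1)·(1) + (-1)·(-1) + (2)·(2) + (-2)·(-2)) / 3 = 10/3 = 3.3333

S is symmetric (S[j,i] = S[i,j]). Assembling:

S = [[4.9167, 1, 3.6667],
 [1, 4, 1.3333],
 [3.6667, 1.3333, 3.3333]]


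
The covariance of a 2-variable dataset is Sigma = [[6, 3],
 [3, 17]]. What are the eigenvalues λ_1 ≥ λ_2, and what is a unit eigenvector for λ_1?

Step 1 — characteristic polynomial of 2×2 Sigma:
  det(Sigma - λI) = λ² - trace · λ + det = 0.
  trace = 6 + 17 = 23, det = 6·17 - (3)² = 93.
Step 2 — discriminant:
  Δ = trace² - 4·det = 529 - 372 = 157.
Step 3 — eigenvalues:
  λ = (trace ± √Δ)/2 = (23 ± 12.53)/2,
  λ_1 = 17.765,  λ_2 = 5.235.

Step 4 — unit eigenvector for λ_1: solve (Sigma - λ_1 I)v = 0. First row:
  (6 - 17.765)·v_x + (3)·v_y = 0, i.e. (-11.765)·v_x + (3)·v_y = 0,
  so v ∝ (b, λ_1 - a) = (3, 11.765) = u.
  ||u|| = √((3)² + (11.765)²) = √(147.4148) ≈ 12.1414,
  v_1 = u/||u|| ≈ (0.2471, 0.969) (||v_1|| = 1).

λ_1 = 17.765,  λ_2 = 5.235;  v_1 ≈ (0.2471, 0.969)


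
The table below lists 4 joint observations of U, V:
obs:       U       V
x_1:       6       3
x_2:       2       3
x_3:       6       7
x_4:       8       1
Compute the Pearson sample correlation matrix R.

Step 1 — column means:
  mean(U) = (6 + 2 + 6 + 8) / 4 = 22/4 = 5.5
  mean(V) = (3 + 3 + 7 + 1) / 4 = 14/4 = 3.5

Step 2 — sample variances and covariances s[i,j] = (1/(n-1)) · Σ_k (x_{k,i} - mean_i) · (x_{k,j} - mean_j), with n-1 = 3:
  s[U,U] = ((0.5)·(0.5) + (-3.5)·(-3.5) + (0.5)·(0.5) + (2.5)·(2.5)) / 3 = 19/3 = 6.3333
  s[U,V] = ((0.5)·(-0.5) + (-3.5)·(-0.5) + (0.5)·(3.5) + (2.5)·(-2.5)) / 3 = -3/3 = -1
  s[V,V] = ((-0.5)·(-0.5) + (-0.5)·(-0.5) + (3.5)·(3.5) + (-2.5)·(-2.5)) / 3 = 19/3 = 6.3333
  Sample standard deviations s_i = √(s[i,i]):
  s(U) = √(6.3333) = 2.5166
  s(V) = √(6.3333) = 2.5166

Step 3 — r_{ij} = s_{ij} / (s_i · s_j):
  r[U,U] = 1 (diagonal).
  r[U,V] = -1 / (2.5166 · 2.5166) = -1 / 6.3333 = -0.1579
  r[V,V] = 1 (diagonal).

R is symmetric with unit diagonal. Assembling:

R = [[1, -0.1579],
 [-0.1579, 1]]


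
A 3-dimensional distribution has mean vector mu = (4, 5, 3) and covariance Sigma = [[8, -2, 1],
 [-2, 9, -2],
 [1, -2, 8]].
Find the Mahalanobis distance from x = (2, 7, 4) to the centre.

Step 1 — centre the observation: (x - mu) = (-2, 2, 1).

Step 2 — invert Sigma (cofactor / det for 3×3, or solve directly):
  Sigma^{-1} = [[0.1331, 0.0274, -0.0098],
 [0.0274, 0.1233, 0.0274],
 [-0.0098, 0.0274, 0.1331]].

Step 3 — form the quadratic (x - mu)^T · Sigma^{-1} · (x - mu):
  Sigma^{-1} · (x - mu) = (-0.2211, 0.2192, 0.2074).
  (x - mu)^T · [Sigma^{-1} · (x - mu)] = (-2)·(-0.2211) + (2)·(0.2192) + (1)·(0.2074) = 1.0881.

Step 4 — take square root: d = √(1.0881) ≈ 1.0431.

d(x, mu) = √(1.0881) ≈ 1.0431


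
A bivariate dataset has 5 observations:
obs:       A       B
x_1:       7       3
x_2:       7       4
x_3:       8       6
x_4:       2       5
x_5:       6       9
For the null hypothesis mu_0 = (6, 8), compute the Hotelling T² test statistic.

Step 1 — sample mean vector:
  mean(A) = (7 + 7 + 8 + 2 + 6) / 5 = 30/5 = 6
  mean(B) = (3 + 4 + 6 + 5 + 9) / 5 = 27/5 = 5.4
  x̄ = (6, 5.4),  deviation x̄ - mu_0 = (6, 5.4) - (6, 8) = (0, -2.6).

Step 2 — sample covariance matrix, S[i,j] = (1/(n-1)) · Σ_k (x_{k,i} - mean_i) · (x_{k,j} - mean_j), divisor n-1 = 4:
  S[A,A] = ((1)·(1) + (1)·(1) + (2)·(2) + (-4)·(-4) + (0)·(0)) / 4 = 22/4 = 5.5
  S[A,B] = ((1)·(-2.4) + (1)·(-1.4) + (2)·(0.6) + (-4)·(-0.4) + (0)·(3.6)) / 4 = -1/4 = -0.25
  S[B,B] = ((-2.4)·(-2.4) + (-1.4)·(-1.4) + (0.6)·(0.6) + (-0.4)·(-0.4) + (3.6)·(3.6)) / 4 = 21.2/4 = 5.3
  S = [[5.5, -0.25],
 [-0.25, 5.3]].

Step 3 — invert S. det(S) = 5.5·5.3 - (-0.25)² = 29.0875.
  S^{-1} = (1/det) · [[d, -b], [-b, a]] = [[0.1822, 0.0086],
 [0.0086, 0.1891]].

Step 4 — quadratic form (x̄ - mu_0)^T · S^{-1} · (x̄ - mu_0):
  S^{-1} · (x̄ - mu_0) = (-0.0223, -0.4916),
  (x̄ - mu_0)^T · [...] = (0)·(-0.0223) + (-2.6)·(-0.4916) = 1.2782.

Step 5 — scale by n: T² = 5 · 1.2782 = 6.3911.

T² ≈ 6.3911


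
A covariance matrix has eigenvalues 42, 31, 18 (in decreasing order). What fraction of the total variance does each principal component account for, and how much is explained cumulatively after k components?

Step 1 — total variance = trace(Sigma) = Σ λ_i = 42 + 31 + 18 = 91.

Step 2 — fraction explained by component i = λ_i / Σ λ:
  PC1: 42/91 = 0.4615
  PC2: 31/91 = 0.3407
  PC3: 18/91 = 0.1978

Step 3 — cumulative fraction after k components = (λ_1 + ... + λ_k) / Σ λ:
  k = 1: 42/91 = 0.4615
  k = 2: (42 + 31)/91 = 73/91 = 0.8022
  k = 3: (42 + 31 + 18)/91 = 91/91 = 1

Summary (fraction, with percent):

explained: PC1 0.4615 (46.15%), PC2 0.3407 (34.07%), PC3 0.1978 (19.78%);  cumulative: 0.4615, 0.8022, 1


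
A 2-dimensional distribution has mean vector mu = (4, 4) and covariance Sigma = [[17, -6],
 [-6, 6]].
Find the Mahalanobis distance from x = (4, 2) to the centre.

Step 1 — centre the observation: (x - mu) = (0, -2).

Step 2 — invert Sigma. det(Sigma) = 17·6 - (-6)² = 66.
  Sigma^{-1} = (1/det) · [[d, -b], [-b, a]] = [[0.0909, 0.0909],
 [0.0909, 0.2576]].

Step 3 — form the quadratic (x - mu)^T · Sigma^{-1} · (x - mu):
  Sigma^{-1} · (x - mu) = (-0.1818, -0.5152).
  (x - mu)^T · [Sigma^{-1} · (x - mu)] = (0)·(-0.1818) + (-2)·(-0.5152) = 1.0303.

Step 4 — take square root: d = √(1.0303) ≈ 1.015.

d(x, mu) = √(1.0303) ≈ 1.015


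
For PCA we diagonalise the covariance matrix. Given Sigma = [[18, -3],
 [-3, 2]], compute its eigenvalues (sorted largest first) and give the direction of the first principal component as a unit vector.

Step 1 — characteristic polynomial of 2×2 Sigma:
  det(Sigma - λI) = λ² - trace · λ + det = 0.
  trace = 18 + 2 = 20, det = 18·2 - (-3)² = 27.
Step 2 — discriminant:
  Δ = trace² - 4·det = 400 - 108 = 292.
Step 3 — eigenvalues:
  λ = (trace ± √Δ)/2 = (20 ± 17.088)/2,
  λ_1 = 18.544,  λ_2 = 1.456.

Step 4 — unit eigenvector for λ_1: solve (Sigma - λ_1 I)v = 0. First row:
  (18 - 18.544)·v_x + (-3)·v_y = 0, i.e. (-0.544)·v_x + (-3)·v_y = 0,
  so v ∝ (b, λ_1 - a) = (-3, 0.544); multiply by -1 so the first entry is positive: u = (3, -0.544).
  ||u|| = √((3)² + (-0.544)²) = √(9.2959) ≈ 3.0489,
  v_1 = u/||u|| ≈ (0.984, -0.1784) (||v_1|| = 1).

λ_1 = 18.544,  λ_2 = 1.456;  v_1 ≈ (0.984, -0.1784)


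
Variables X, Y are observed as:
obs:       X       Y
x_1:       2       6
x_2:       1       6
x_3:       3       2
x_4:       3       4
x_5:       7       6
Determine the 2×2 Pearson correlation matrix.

Step 1 — column means:
  mean(X) = (2 + 1 + 3 + 3 + 7) / 5 = 16/5 = 3.2
  mean(Y) = (6 + 6 + 2 + 4 + 6) / 5 = 24/5 = 4.8

Step 2 — sample variances and covariances s[i,j] = (1/(n-1)) · Σ_k (x_{k,i} - mean_i) · (x_{k,j} - mean_j), with n-1 = 4:
  s[X,X] = ((-1.2)·(-1.2) + (-2.2)·(-2.2) + (-0.2)·(-0.2) + (-0.2)·(-0.2) + (3.8)·(3.8)) / 4 = 20.8/4 = 5.2
  s[X,Y] = ((-1.2)·(1.2) + (-2.2)·(1.2) + (-0.2)·(-2.8) + (-0.2)·(-0.8) + (3.8)·(1.2)) / 4 = 1.2/4 = 0.3
  s[Y,Y] = ((1.2)·(1.2) + (1.2)·(1.2) + (-2.8)·(-2.8) + (-0.8)·(-0.8) + (1.2)·(1.2)) / 4 = 12.8/4 = 3.2
  Sample standard deviations s_i = √(s[i,i]):
  s(X) = √(5.2) = 2.2804
  s(Y) = √(3.2) = 1.7889

Step 3 — r_{ij} = s_{ij} / (s_i · s_j):
  r[X,X] = 1 (diagonal).
  r[X,Y] = 0.3 / (2.2804 · 1.7889) = 0.3 / 4.0792 = 0.0735
  r[Y,Y] = 1 (diagonal).

R is symmetric with unit diagonal. Assembling:

R = [[1, 0.0735],
 [0.0735, 1]]


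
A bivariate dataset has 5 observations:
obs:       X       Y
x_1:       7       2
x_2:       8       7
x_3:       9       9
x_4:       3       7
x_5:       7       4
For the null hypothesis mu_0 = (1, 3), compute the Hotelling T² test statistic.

Step 1 — sample mean vector:
  mean(X) = (7 + 8 + 9 + 3 + 7) / 5 = 34/5 = 6.8
  mean(Y) = (2 + 7 + 9 + 7 + 4) / 5 = 29/5 = 5.8
  x̄ = (6.8, 5.8),  deviation x̄ - mu_0 = (6.8, 5.8) - (1, 3) = (5.8, 2.8).

Step 2 — sample covariance matrix, S[i,j] = (1/(n-1)) · Σ_k (x_{k,i} - mean_i) · (x_{k,j} - mean_j), divisor n-1 = 4:
  S[X,X] = ((0.2)·(0.2) + (1.2)·(1.2) + (2.2)·(2.2) + (-3.8)·(-3.8) + (0.2)·(0.2)) / 4 = 20.8/4 = 5.2
  S[X,Y] = ((0.2)·(-3.8) + (1.2)·(1.2) + (2.2)·(3.2) + (-3.8)·(1.2) + (0.2)·(-1.8)) / 4 = 2.8/4 = 0.7
  S[Y,Y] = ((-3.8)·(-3.8) + (1.2)·(1.2) + (3.2)·(3.2) + (1.2)·(1.2) + (-1.8)·(-1.8)) / 4 = 30.8/4 = 7.7
  S = [[5.2, 0.7],
 [0.7, 7.7]].

Step 3 — invert S. det(S) = 5.2·7.7 - (0.7)² = 39.55.
  S^{-1} = (1/det) · [[d, -b], [-b, a]] = [[0.1947, -0.0177],
 [-0.0177, 0.1315]].

Step 4 — quadratic form (x̄ - mu_0)^T · S^{-1} · (x̄ - mu_0):
  S^{-1} · (x̄ - mu_0) = (1.0796, 0.2655),
  (x̄ - mu_0)^T · [...] = (5.8)·(1.0796) + (2.8)·(0.2655) = 7.0053.

Step 5 — scale by n: T² = 5 · 7.0053 = 35.0265.

T² ≈ 35.0265


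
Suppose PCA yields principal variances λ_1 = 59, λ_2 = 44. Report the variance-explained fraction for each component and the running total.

Step 1 — total variance = trace(Sigma) = Σ λ_i = 59 + 44 = 103.

Step 2 — fraction explained by component i = λ_i / Σ λ:
  PC1: 59/103 = 0.5728
  PC2: 44/103 = 0.4272

Step 3 — cumulative fraction after k components = (λ_1 + ... + λ_k) / Σ λ:
  k = 1: 59/103 = 0.5728
  k = 2: (59 + 44)/103 = 103/103 = 1

Summary (fraction, with percent):

explained: PC1 0.5728 (57.28%), PC2 0.4272 (42.72%);  cumulative: 0.5728, 1


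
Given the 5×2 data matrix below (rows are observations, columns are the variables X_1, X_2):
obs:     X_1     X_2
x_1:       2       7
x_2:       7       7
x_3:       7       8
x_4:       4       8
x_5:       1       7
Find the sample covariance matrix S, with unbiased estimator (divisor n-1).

Step 1 — column means:
  mean(X_1) = (2 + 7 + 7 + 4 + 1) / 5 = 21/5 = 4.2
  mean(X_2) = (7 + 7 + 8 + 8 + 7) / 5 = 37/5 = 7.4

Step 2 — sample covariance S[i,j] = (1/(n-1)) · Σ_k (x_{k,i} - mean_i) · (x_{k,j} - mean_j), with n-1 = 4.
  S[X_1,X_1] = ((-2.2)·(-2.2) + (2.8)·(2.8) + (2.8)·(2.8) + (-0.2)·(-0.2) + (-3.2)·(-3.2)) / 4 = 30.8/4 = 7.7
  S[X_1,X_2] = ((-2.2)·(-0.4) + (2.8)·(-0.4) + (2.8)·(0.6) + (-0.2)·(0.6) + (-3.2)·(-0.4)) / 4 = 2.6/4 = 0.65
  S[X_2,X_2] = ((-0.4)·(-0.4) + (-0.4)·(-0.4) + (0.6)·(0.6) + (0.6)·(0.6) + (-0.4)·(-0.4)) / 4 = 1.2/4 = 0.3

S is symmetric (S[j,i] = S[i,j]). Assembling:

S = [[7.7, 0.65],
 [0.65, 0.3]]


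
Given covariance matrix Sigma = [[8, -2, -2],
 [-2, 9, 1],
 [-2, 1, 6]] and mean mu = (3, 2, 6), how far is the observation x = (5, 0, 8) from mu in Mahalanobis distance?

Step 1 — centre the observation: (x - mu) = (2, -2, 2).

Step 2 — invert Sigma (cofactor / det for 3×3, or solve directly):
  Sigma^{-1} = [[0.1425, 0.0269, 0.043],
 [0.0269, 0.1183, -0.0108],
 [0.043, -0.0108, 0.1828]].

Step 3 — form the quadratic (x - mu)^T · Sigma^{-1} · (x - mu):
  Sigma^{-1} · (x - mu) = (0.3172, -0.2043, 0.4731).
  (x - mu)^T · [Sigma^{-1} · (x - mu)] = (2)·(0.3172) + (-2)·(-0.2043) + (2)·(0.4731) = 1.9892.

Step 4 — take square root: d = √(1.9892) ≈ 1.4104.

d(x, mu) = √(1.9892) ≈ 1.4104


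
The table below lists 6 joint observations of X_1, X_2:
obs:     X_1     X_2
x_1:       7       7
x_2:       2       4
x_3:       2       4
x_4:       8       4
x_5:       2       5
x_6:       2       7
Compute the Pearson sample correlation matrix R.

Step 1 — column means:
  mean(X_1) = (7 + 2 + 2 + 8 + 2 + 2) / 6 = 23/6 = 3.8333
  mean(X_2) = (7 + 4 + 4 + 4 + 5 + 7) / 6 = 31/6 = 5.1667

Step 2 — sample variances and covariances s[i,j] = (1/(n-1)) · Σ_k (x_{k,i} - mean_i) · (x_{k,j} - mean_j), with n-1 = 5:
  s[X_1,X_1] = ((3.1667)·(3.1667) + (-1.8333)·(-1.8333) + (-1.8333)·(-1.8333) + (4.1667)·(4.1667) + (-1.8333)·(-1.8333) + (-1.8333)·(-1.8333)) / 5 = 40.8333/5 = 8.1667
  s[X_1,X_2] = ((3.1667)·(1.8333) + (-1.8333)·(-1.1667) + (-1.8333)·(-1.1667) + (4.1667)·(-1.1667) + (-1.8333)·(-0.1667) + (-1.8333)·(1.8333)) / 5 = 2.1667/5 = 0.4333
  s[X_2,X_2] = ((1.8333)·(1.8333) + (-1.1667)·(-1.1667) + (-1.1667)·(-1.1667) + (-1.1667)·(-1.1667) + (-0.1667)·(-0.1667) + (1.8333)·(1.8333)) / 5 = 10.8333/5 = 2.1667
  Sample standard deviations s_i = √(s[i,i]):
  s(X_1) = √(8.1667) = 2.8577
  s(X_2) = √(2.1667) = 1.472

Step 3 — r_{ij} = s_{ij} / (s_i · s_j):
  r[X_1,X_1] = 1 (diagonal).
  r[X_1,X_2] = 0.4333 / (2.8577 · 1.472) = 0.4333 / 4.2065 = 0.103
  r[X_2,X_2] = 1 (diagonal).

R is symmetric with unit diagonal. Assembling:

R = [[1, 0.103],
 [0.103, 1]]


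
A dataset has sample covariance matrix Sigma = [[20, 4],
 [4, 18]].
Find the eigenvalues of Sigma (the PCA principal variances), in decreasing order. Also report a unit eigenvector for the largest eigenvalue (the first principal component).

Step 1 — characteristic polynomial of 2×2 Sigma:
  det(Sigma - λI) = λ² - trace · λ + det = 0.
  trace = 20 + 18 = 38, det = 20·18 - (4)² = 344.
Step 2 — discriminant:
  Δ = trace² - 4·det = 1444 - 1376 = 68.
Step 3 — eigenvalues:
  λ = (trace ± √Δ)/2 = (38 ± 8.2462)/2,
  λ_1 = 23.1231,  λ_2 = 14.8769.

Step 4 — unit eigenvector for λ_1: solve (Sigma - λ_1 I)v = 0. First row:
  (20 - 23.1231)·v_x + (4)·v_y = 0, i.e. (-3.1231)·v_x + (4)·v_y = 0,
  so v ∝ (b, λ_1 - a) = (4, 3.1231) = u.
  ||u|| = √((4)² + (3.1231)²) = √(25.7538) ≈ 5.0748,
  v_1 = u/||u|| ≈ (0.7882, 0.6154) (||v_1|| = 1).

λ_1 = 23.1231,  λ_2 = 14.8769;  v_1 ≈ (0.7882, 0.6154)


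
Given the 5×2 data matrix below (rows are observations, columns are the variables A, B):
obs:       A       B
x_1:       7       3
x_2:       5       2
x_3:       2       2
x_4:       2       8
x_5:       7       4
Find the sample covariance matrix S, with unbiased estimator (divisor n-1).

Step 1 — column means:
  mean(A) = (7 + 5 + 2 + 2 + 7) / 5 = 23/5 = 4.6
  mean(B) = (3 + 2 + 2 + 8 + 4) / 5 = 19/5 = 3.8

Step 2 — sample covariance S[i,j] = (1/(n-1)) · Σ_k (x_{k,i} - mean_i) · (x_{k,j} - mean_j), with n-1 = 4.
  S[A,A] = ((2.4)·(2.4) + (0.4)·(0.4) + (-2.6)·(-2.6) + (-2.6)·(-2.6) + (2.4)·(2.4)) / 4 = 25.2/4 = 6.3
  S[A,B] = ((2.4)·(-0.8) + (0.4)·(-1.8) + (-2.6)·(-1.8) + (-2.6)·(4.2) + (2.4)·(0.2)) / 4 = -8.4/4 = -2.1
  S[B,B] = ((-0.8)·(-0.8) + (-1.8)·(-1.8) + (-1.8)·(-1.8) + (4.2)·(4.2) + (0.2)·(0.2)) / 4 = 24.8/4 = 6.2

S is symmetric (S[j,i] = S[i,j]). Assembling:

S = [[6.3, -2.1],
 [-2.1, 6.2]]


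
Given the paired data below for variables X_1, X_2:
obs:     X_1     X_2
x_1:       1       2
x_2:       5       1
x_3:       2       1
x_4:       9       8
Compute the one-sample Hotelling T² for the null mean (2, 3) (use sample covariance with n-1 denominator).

Step 1 — sample mean vector:
  mean(X_1) = (1 + 5 + 2 + 9) / 4 = 17/4 = 4.25
  mean(X_2) = (2 + 1 + 1 + 8) / 4 = 12/4 = 3
  x̄ = (4.25, 3),  deviation x̄ - mu_0 = (4.25, 3) - (2, 3) = (2.25, 0).

Step 2 — sample covariance matrix, S[i,j] = (1/(n-1)) · Σ_k (x_{k,i} - mean_i) · (x_{k,j} - mean_j), divisor n-1 = 3:
  S[X_1,X_1] = ((-3.25)·(-3.25) + (0.75)·(0.75) + (-2.25)·(-2.25) + (4.75)·(4.75)) / 3 = 38.75/3 = 12.9167
  S[X_1,X_2] = ((-3.25)·(-1) + (0.75)·(-2) + (-2.25)·(-2) + (4.75)·(5)) / 3 = 30/3 = 10
  S[X_2,X_2] = ((-1)·(-1) + (-2)·(-2) + (-2)·(-2) + (5)·(5)) / 3 = 34/3 = 11.3333
  S = [[12.9167, 10],
 [10, 11.3333]].

Step 3 — invert S. det(S) = 12.9167·11.3333 - (10)² = 46.3889.
  S^{-1} = (1/det) · [[d, -b], [-b, a]] = [[0.2443, -0.2156],
 [-0.2156, 0.2784]].

Step 4 — quadratic form (x̄ - mu_0)^T · S^{-1} · (x̄ - mu_0):
  S^{-1} · (x̄ - mu_0) = (0.5497, -0.485),
  (x̄ - mu_0)^T · [...] = (2.25)·(0.5497) + (0)·(-0.485) = 1.2368.

Step 5 — scale by n: T² = 4 · 1.2368 = 4.9473.

T² ≈ 4.9473


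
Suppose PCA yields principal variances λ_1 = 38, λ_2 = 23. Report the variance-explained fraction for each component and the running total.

Step 1 — total variance = trace(Sigma) = Σ λ_i = 38 + 23 = 61.

Step 2 — fraction explained by component i = λ_i / Σ λ:
  PC1: 38/61 = 0.623
  PC2: 23/61 = 0.377

Step 3 — cumulative fraction after k components = (λ_1 + ... + λ_k) / Σ λ:
  k = 1: 38/61 = 0.623
  k = 2: (38 + 23)/61 = 61/61 = 1

Summary (fraction, with percent):

explained: PC1 0.623 (62.3%), PC2 0.377 (37.7%);  cumulative: 0.623, 1


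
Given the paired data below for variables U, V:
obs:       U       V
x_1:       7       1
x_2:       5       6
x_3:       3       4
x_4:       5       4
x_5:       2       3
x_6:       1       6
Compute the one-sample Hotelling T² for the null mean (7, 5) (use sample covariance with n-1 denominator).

Step 1 — sample mean vector:
  mean(U) = (7 + 5 + 3 + 5 + 2 + 1) / 6 = 23/6 = 3.8333
  mean(V) = (1 + 6 + 4 + 4 + 3 + 6) / 6 = 24/6 = 4
  x̄ = (3.8333, 4),  deviation x̄ - mu_0 = (3.8333, 4) - (7, 5) = (-3.1667, -1).

Step 2 — sample covariance matrix, S[i,j] = (1/(n-1)) · Σ_k (x_{k,i} - mean_i) · (x_{k,j} - mean_j), divisor n-1 = 5:
  S[U,U] = ((3.1667)·(3.1667) + (1.1667)·(1.1667) + (-0.8333)·(-0.8333) + (1.1667)·(1.1667) + (-1.8333)·(-1.8333) + (-2.8333)·(-2.8333)) / 5 = 24.8333/5 = 4.9667
  S[U,V] = ((3.1667)·(-3) + (1.1667)·(2) + (-0.8333)·(0) + (1.1667)·(0) + (-1.8333)·(-1) + (-2.8333)·(2)) / 5 = -11/5 = -2.2
  S[V,V] = ((-3)·(-3) + (2)·(2) + (0)·(0) + (0)·(0) + (-1)·(-1) + (2)·(2)) / 5 = 18/5 = 3.6
  S = [[4.9667, -2.2],
 [-2.2, 3.6]].

Step 3 — invert S. det(S) = 4.9667·3.6 - (-2.2)² = 13.04.
  S^{-1} = (1/det) · [[d, -b], [-b, a]] = [[0.2761, 0.1687],
 [0.1687, 0.3809]].

Step 4 — quadratic form (x̄ - mu_0)^T · S^{-1} · (x̄ - mu_0):
  S^{-1} · (x̄ - mu_0) = (-1.0429, -0.9151),
  (x̄ - mu_0)^T · [...] = (-3.1667)·(-1.0429) + (-1)·(-0.9151) = 4.2178.

Step 5 — scale by n: T² = 6 · 4.2178 = 25.3067.

T² ≈ 25.3067


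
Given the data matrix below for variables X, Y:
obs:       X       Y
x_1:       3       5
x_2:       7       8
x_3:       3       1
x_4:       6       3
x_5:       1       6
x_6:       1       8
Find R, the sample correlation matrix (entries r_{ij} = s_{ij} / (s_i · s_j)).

Step 1 — column means:
  mean(X) = (3 + 7 + 3 + 6 + 1 + 1) / 6 = 21/6 = 3.5
  mean(Y) = (5 + 8 + 1 + 3 + 6 + 8) / 6 = 31/6 = 5.1667

Step 2 — sample variances and covariances s[i,j] = (1/(n-1)) · Σ_k (x_{k,i} - mean_i) · (x_{k,j} - mean_j), with n-1 = 5:
  s[X,X] = ((-0.5)·(-0.5) + (3.5)·(3.5) + (-0.5)·(-0.5) + (2.5)·(2.5) + (-2.5)·(-2.5) + (-2.5)·(-2.5)) / 5 = 31.5/5 = 6.3
  s[X,Y] = ((-0.5)·(-0.1667) + (3.5)·(2.8333) + (-0.5)·(-4.1667) + (2.5)·(-2.1667) + (-2.5)·(0.8333) + (-2.5)·(2.8333)) / 5 = -2.5/5 = -0.5
  s[Y,Y] = ((-0.1667)·(-0.1667) + (2.8333)·(2.8333) + (-4.1667)·(-4.1667) + (-2.1667)·(-2.1667) + (0.8333)·(0.8333) + (2.8333)·(2.8333)) / 5 = 38.8333/5 = 7.7667
  Sample standard deviations s_i = √(s[i,i]):
  s(X) = √(6.3) = 2.51
  s(Y) = √(7.7667) = 2.7869

Step 3 — r_{ij} = s_{ij} / (s_i · s_j):
  r[X,X] = 1 (diagonal).
  r[X,Y] = -0.5 / (2.51 · 2.7869) = -0.5 / 6.995 = -0.0715
  r[Y,Y] = 1 (diagonal).

R is symmetric with unit diagonal. Assembling:

R = [[1, -0.0715],
 [-0.0715, 1]]


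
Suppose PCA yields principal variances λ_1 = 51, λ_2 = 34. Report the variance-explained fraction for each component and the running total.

Step 1 — total variance = trace(Sigma) = Σ λ_i = 51 + 34 = 85.

Step 2 — fraction explained by component i = λ_i / Σ λ:
  PC1: 51/85 = 0.6
  PC2: 34/85 = 0.4

Step 3 — cumulative fraction after k components = (λ_1 + ... + λ_k) / Σ λ:
  k = 1: 51/85 = 0.6
  k = 2: (51 + 34)/85 = 85/85 = 1

Summary (fraction, with percent):

explained: PC1 0.6 (60%), PC2 0.4 (40%);  cumulative: 0.6, 1


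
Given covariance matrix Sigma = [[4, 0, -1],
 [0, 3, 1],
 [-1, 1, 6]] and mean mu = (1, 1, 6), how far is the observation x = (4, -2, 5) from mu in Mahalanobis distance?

Step 1 — centre the observation: (x - mu) = (3, -3, -1).

Step 2 — invert Sigma (cofactor / det for 3×3, or solve directly):
  Sigma^{-1} = [[0.2615, -0.0154, 0.0462],
 [-0.0154, 0.3538, -0.0615],
 [0.0462, -0.0615, 0.1846]].

Step 3 — form the quadratic (x - mu)^T · Sigma^{-1} · (x - mu):
  Sigma^{-1} · (x - mu) = (0.7846, -1.0462, 0.1385).
  (x - mu)^T · [Sigma^{-1} · (x - mu)] = (3)·(0.7846) + (-3)·(-1.0462) + (-1)·(0.1385) = 5.3538.

Step 4 — take square root: d = √(5.3538) ≈ 2.3138.

d(x, mu) = √(5.3538) ≈ 2.3138


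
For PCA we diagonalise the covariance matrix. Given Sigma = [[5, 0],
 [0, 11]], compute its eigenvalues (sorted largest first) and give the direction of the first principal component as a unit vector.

Step 1 — characteristic polynomial of 2×2 Sigma:
  det(Sigma - λI) = λ² - trace · λ + det = 0.
  trace = 5 + 11 = 16, det = 5·11 - (0)² = 55.
Step 2 — discriminant:
  Δ = trace² - 4·det = 256 - 220 = 36.
Step 3 — eigenvalues:
  λ = (trace ± √Δ)/2 = (16 ± 6)/2,
  λ_1 = 11,  λ_2 = 5.

Step 4 — unit eigenvector for λ_1: Sigma is diagonal, so its eigenvectors are the coordinate axes. λ_1 = 11 is the diagonal entry on the second coordinate axis, hence
  v_1 = (0, 1) (||v_1|| = 1).

λ_1 = 11,  λ_2 = 5;  v_1 ≈ (0, 1)


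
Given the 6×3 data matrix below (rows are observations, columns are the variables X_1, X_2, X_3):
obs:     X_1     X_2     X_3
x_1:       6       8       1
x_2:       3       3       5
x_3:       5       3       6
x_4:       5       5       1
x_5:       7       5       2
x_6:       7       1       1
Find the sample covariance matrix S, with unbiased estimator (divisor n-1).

Step 1 — column means:
  mean(X_1) = (6 + 3 + 5 + 5 + 7 + 7) / 6 = 33/6 = 5.5
  mean(X_2) = (8 + 3 + 3 + 5 + 5 + 1) / 6 = 25/6 = 4.1667
  mean(X_3) = (1 + 5 + 6 + 1 + 2 + 1) / 6 = 16/6 = 2.6667

Step 2 — sample covariance S[i,j] = (1/(n-1)) · Σ_k (x_{k,i} - mean_i) · (x_{k,j} - mean_j), with n-1 = 5.
  S[X_1,X_1] = ((0.5)·(0.5) + (-2.5)·(-2.5) + (-0.5)·(-0.5) + (-0.5)·(-0.5) + (1.5)·(1.5) + (1.5)·(1.5)) / 5 = 11.5/5 = 2.3
  S[X_1,X_2] = ((0.5)·(3.8333) + (-2.5)·(-1.1667) + (-0.5)·(-1.1667) + (-0.5)·(0.8333) + (1.5)·(0.8333) + (1.5)·(-3.1667)) / 5 = 1.5/5 = 0.3
  S[X_1,X_3] = ((0.5)·(-1.6667) + (-2.5)·(2.3333) + (-0.5)·(3.3333) + (-0.5)·(-1.6667) + (1.5)·(-0.6667) + (1.5)·(-1.6667)) / 5 = -11/5 = -2.2
  S[X_2,X_2] = ((3.8333)·(3.8333) + (-1.1667)·(-1.1667) + (-1.1667)·(-1.1667) + (0.8333)·(0.8333) + (0.8333)·(0.8333) + (-3.1667)·(-3.1667)) / 5 = 28.8333/5 = 5.7667
  S[X_2,X_3] = ((3.8333)·(-1.6667) + (-1.1667)·(2.3333) + (-1.1667)·(3.3333) + (0.8333)·(-1.6667) + (0.8333)·(-0.6667) + (-3.1667)·(-1.6667)) / 5 = -9.6667/5 = -1.9333
  S[X_3,X_3] = ((-1.6667)·(-1.6667) + (2.3333)·(2.3333) + (3.3333)·(3.3333) + (-1.6667)·(-1.6667) + (-0.6667)·(-0.6667) + (-1.6667)·(-1.6667)) / 5 = 25.3333/5 = 5.0667

S is symmetric (S[j,i] = S[i,j]). Assembling:

S = [[2.3, 0.3, -2.2],
 [0.3, 5.7667, -1.9333],
 [-2.2, -1.9333, 5.0667]]


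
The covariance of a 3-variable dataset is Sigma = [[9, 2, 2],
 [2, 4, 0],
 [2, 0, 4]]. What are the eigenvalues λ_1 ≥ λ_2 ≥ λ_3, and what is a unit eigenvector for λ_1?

Step 1 — characteristic polynomial p(λ) = det(λI - Sigma) = λ³ - tr·λ² + c_1·λ - det, where tr = trace, c_1 = sum of the principal 2×2 minors, det = det(Sigma):
  tr = 9 + 4 + 4 = 17,
  c_1 = (9·4 - (2)²) + (9·4 - (2)²) + (4·4 - (0)²) = 32 + 32 + 16 = 80,
  det = 9·(4·4 - (0)²) - (2)·((2)·4 - (0)·(2)) + (2)·((2)·(0) - 4·(2)) = 9·(16) - (2)·(8) + (2)·(-8) = 112.
  So p(λ) = λ³ - 17λ² + 80λ - 112.
Step 2 — look for an integer root (rational root theorem: any rational root is an integer divisor of 112). Testing λ = 4:
  p(4) = 64 - 272 + 320 - 112 = 0  ✓
  Dividing out (λ - 4): p(λ) = (λ - 4)(λ² - 13λ + 28).
Step 3 — remaining eigenvalues from the quadratic λ² - 13λ + 28 = 0:
  Δ = 13² - 4·28 = 169 - 112 = 57,  λ = (13 ± √57)/2 = (13 ± 7.5498)/2 ≈ 10.2749 or 2.7251.
  Sorted: λ_1 = 10.2749,  λ_2 = 4,  λ_3 = 2.7251  (check: sum = 17 = tr ✓).

Step 4 — unit eigenvector for λ_1 ≈ 10.2749: v spans the null space of (Sigma - λ_1 I), whose rows are
  r_1 = (-1.2749, 2, 2),  r_2 = (2, -6.2749, 0),  r_3 = (2, 0, -6.2749).
  v is orthogonal to every row, so take v ∝ r_1 × r_2 = ((2)·(0) - (2)·(-6.2749), (2)·(2) - (-1.2749)·(0), (-1.2749)·(-6.2749) - (2)·(2)) ≈ (12.5498, 4, 4).
  Let u = (12.5498, 4, 4).
  ||u|| = √((12.5498)² + (4)² + (4)²) = √(189.4983) ≈ 13.7658,  v_1 = u/||u|| ≈ (0.9117, 0.2906, 0.2906) (||v_1|| = 1).

λ_1 = 10.2749,  λ_2 = 4,  λ_3 = 2.7251;  v_1 ≈ (0.9117, 0.2906, 0.2906)


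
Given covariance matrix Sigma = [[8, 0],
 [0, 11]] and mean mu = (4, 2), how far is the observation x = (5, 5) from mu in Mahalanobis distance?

Step 1 — centre the observation: (x - mu) = (1, 3).

Step 2 — invert Sigma. det(Sigma) = 8·11 - (0)² = 88.
  Sigma^{-1} = (1/det) · [[d, -b], [-b, a]] = [[0.125, 0],
 [0, 0.0909]].

Step 3 — form the quadratic (x - mu)^T · Sigma^{-1} · (x - mu):
  Sigma^{-1} · (x - mu) = (0.125, 0.2727).
  (x - mu)^T · [Sigma^{-1} · (x - mu)] = (1)·(0.125) + (3)·(0.2727) = 0.9432.

Step 4 — take square root: d = √(0.9432) ≈ 0.9712.

d(x, mu) = √(0.9432) ≈ 0.9712


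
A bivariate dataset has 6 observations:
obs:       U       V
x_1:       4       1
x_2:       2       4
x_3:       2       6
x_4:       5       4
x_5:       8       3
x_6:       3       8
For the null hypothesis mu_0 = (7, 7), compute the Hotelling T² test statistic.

Step 1 — sample mean vector:
  mean(U) = (4 + 2 + 2 + 5 + 8 + 3) / 6 = 24/6 = 4
  mean(V) = (1 + 4 + 6 + 4 + 3 + 8) / 6 = 26/6 = 4.3333
  x̄ = (4, 4.3333),  deviation x̄ - mu_0 = (4, 4.3333) - (7, 7) = (-3, -2.6667).

Step 2 — sample covariance matrix, S[i,j] = (1/(n-1)) · Σ_k (x_{k,i} - mean_i) · (x_{k,j} - mean_j), divisor n-1 = 5:
  S[U,U] = ((0)·(0) + (-2)·(-2) + (-2)·(-2) + (1)·(1) + (4)·(4) + (-1)·(-1)) / 5 = 26/5 = 5.2
  S[U,V] = ((0)·(-3.3333) + (-2)·(-0.3333) + (-2)·(1.6667) + (1)·(-0.3333) + (4)·(-1.3333) + (-1)·(3.6667)) / 5 = -12/5 = -2.4
  S[V,V] = ((-3.3333)·(-3.3333) + (-0.3333)·(-0.3333) + (1.6667)·(1.6667) + (-0.3333)·(-0.3333) + (-1.3333)·(-1.3333) + (3.6667)·(3.6667)) / 5 = 29.3333/5 = 5.8667
  S = [[5.2, -2.4],
 [-2.4, 5.8667]].

Step 3 — invert S. det(S) = 5.2·5.8667 - (-2.4)² = 24.7467.
  S^{-1} = (1/det) · [[d, -b], [-b, a]] = [[0.2371, 0.097],
 [0.097, 0.2101]].

Step 4 — quadratic form (x̄ - mu_0)^T · S^{-1} · (x̄ - mu_0):
  S^{-1} · (x̄ - mu_0) = (-0.9698, -0.8513),
  (x̄ - mu_0)^T · [...] = (-3)·(-0.9698) + (-2.6667)·(-0.8513) = 5.1796.

Step 5 — scale by n: T² = 6 · 5.1796 = 31.0776.

T² ≈ 31.0776
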